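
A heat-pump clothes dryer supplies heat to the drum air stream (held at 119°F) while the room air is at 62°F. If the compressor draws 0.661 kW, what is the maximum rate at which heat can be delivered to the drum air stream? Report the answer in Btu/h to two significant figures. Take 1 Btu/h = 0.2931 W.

23000 Btu/h

In absolute terms T_C = 289.82 K and T_H = 321.48 K, so ΔT = 31.67 K.
COP_Carnot = T_H/ΔT = 321.48/31.67 = 10.15.
Q̇_max = COP_Carnot × Ẇ = 10.15 × 0.6610 kW = 6.711 kW = 22900 Btu/h.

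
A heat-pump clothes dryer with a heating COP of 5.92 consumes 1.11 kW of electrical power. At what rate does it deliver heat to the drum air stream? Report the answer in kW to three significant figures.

6.57 kW

Q̇_H = COP_HP × Ẇ = 5.92 × 1.110 = 6.571 kW.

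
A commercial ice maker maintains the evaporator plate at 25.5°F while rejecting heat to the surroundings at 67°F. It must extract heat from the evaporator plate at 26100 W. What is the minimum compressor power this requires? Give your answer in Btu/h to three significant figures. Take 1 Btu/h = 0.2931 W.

7620 Btu/h

In absolute terms T_C = 269.54 K and T_H = 292.59 K, so ΔT = 23.06 K.
COP_Carnot = T_C/ΔT = 269.54/23.06 = 11.69.
Ẇ_min = Q̇/COP_Carnot = 26100/11.69 = 2233 W = 7617 Btu/h.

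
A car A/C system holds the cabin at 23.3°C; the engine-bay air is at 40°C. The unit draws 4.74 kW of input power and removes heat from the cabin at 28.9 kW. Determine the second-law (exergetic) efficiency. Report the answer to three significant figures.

COP_actual = Q̇_C/Ẇ = 28.90/4.740 = 6.097.
In absolute terms T_C = 296.45 K and T_H = 313.15 K, so ΔT = 16.70 K.
COP_Carnot = T_C/ΔT = 296.45/16.70 = 17.75.
η_II = COP_actual/COP_Carnot = 6.097/17.75 = 0.3435.

0.343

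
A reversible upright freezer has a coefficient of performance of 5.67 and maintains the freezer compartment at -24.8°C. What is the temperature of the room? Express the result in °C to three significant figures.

COP_R = T_C/(T_H − T_C) gives T_H − T_C = T_C/COP.
With T_C = 248.35 K, T_H = 248.35 × (1 + 1/5.67) = 292.15 K.
Converting, 292.15 K = 19.00°C.

19.0 °C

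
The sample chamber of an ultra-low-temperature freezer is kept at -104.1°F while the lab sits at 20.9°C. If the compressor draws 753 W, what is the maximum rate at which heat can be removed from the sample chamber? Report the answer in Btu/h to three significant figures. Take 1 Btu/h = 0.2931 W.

5260 Btu/h

In absolute terms T_C = 197.54 K and T_H = 294.05 K, so ΔT = 96.51 K.
COP_Carnot = T_C/ΔT = 197.54/96.51 = 2.047.
Q̇_max = COP_Carnot × Ẇ = 2.047 × 753.0 W = 1541 W = 5258 Btu/h.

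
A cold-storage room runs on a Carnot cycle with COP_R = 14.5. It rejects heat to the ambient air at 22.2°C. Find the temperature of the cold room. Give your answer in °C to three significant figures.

For a Carnot refrigerator COP_R = T_C/(T_H − T_C), so T_C = COP·T_H/(1 + COP).
With T_H = 295.35 K, T_C = 14.5 × 295.35/15.50 = 276.30 K.
Converting, 276.30 K = 3.15°C.

3.15 °C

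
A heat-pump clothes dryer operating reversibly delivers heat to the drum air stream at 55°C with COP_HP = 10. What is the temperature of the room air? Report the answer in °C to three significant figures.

COP_HP = T_H/(T_H − T_C) gives T_H − T_C = T_H/COP.
With T_H = 328.15 K, T_C = 328.15 × (1 − 1/10) = 295.33 K.
Converting, 295.33 K = 22.19°C.

22.2 °C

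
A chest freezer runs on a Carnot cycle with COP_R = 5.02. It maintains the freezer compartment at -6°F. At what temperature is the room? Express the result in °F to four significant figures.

COP_R = T_C/(T_H − T_C) gives T_H − T_C = T_C/COP.
With T_C = 252.04 K, T_H = 252.04 × (1 + 1/5.02) = 302.25 K.
Converting, 302.25 K = 84.37°F.

84.37 °F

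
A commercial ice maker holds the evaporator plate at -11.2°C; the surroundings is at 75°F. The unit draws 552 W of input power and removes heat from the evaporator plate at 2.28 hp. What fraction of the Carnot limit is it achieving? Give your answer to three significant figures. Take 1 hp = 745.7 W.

0.413

Converting, Q̇_C = 2.280 hp = 1700 W, so COP_actual = Q̇_C/Ẇ = 1700/552.0 = 3.080.
In absolute terms T_C = 261.95 K and T_H = 297.04 K, so ΔT = 35.09 K.
COP_Carnot = T_C/ΔT = 261.95/35.09 = 7.465.
η_II = COP_actual/COP_Carnot = 3.080/7.465 = 0.4126.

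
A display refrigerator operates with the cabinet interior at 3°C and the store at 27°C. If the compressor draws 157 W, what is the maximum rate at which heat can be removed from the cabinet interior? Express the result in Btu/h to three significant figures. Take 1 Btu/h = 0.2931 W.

In absolute terms T_C = 276.15 K and T_H = 300.15 K, so ΔT = 24.00 K.
COP_Carnot = T_C/ΔT = 276.15/24.00 = 11.51.
Q̇_max = COP_Carnot × Ẇ = 11.51 × 157.0 W = 1806 W = 6163 Btu/h.

6160 Btu/h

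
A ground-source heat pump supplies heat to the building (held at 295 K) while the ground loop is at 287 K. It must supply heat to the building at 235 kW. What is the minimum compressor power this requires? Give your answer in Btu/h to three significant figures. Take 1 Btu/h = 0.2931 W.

The reservoir spacing is ΔT = 295 − 287 = 8.000 K.
COP_Carnot = T_H/ΔT = 295.00/8.000 = 36.88.
Ẇ_min = Q̇/COP_Carnot = 235.0/36.88 = 6.373 kW = 21740 Btu/h.

21700 Btu/h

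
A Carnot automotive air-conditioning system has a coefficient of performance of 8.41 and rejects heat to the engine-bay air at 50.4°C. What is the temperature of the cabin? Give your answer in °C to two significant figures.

For a Carnot refrigerator COP_R = T_C/(T_H − T_C), so T_C = COP·T_H/(1 + COP).
With T_H = 323.55 K, T_C = 8.41 × 323.55/9.410 = 289.17 K.
Converting, 289.17 K = 16.02°C.

16 °C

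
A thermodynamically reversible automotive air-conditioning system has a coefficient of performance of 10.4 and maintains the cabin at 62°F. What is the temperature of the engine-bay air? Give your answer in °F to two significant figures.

110 °F

COP_R = T_C/(T_H − T_C) gives T_H − T_C = T_C/COP.
With T_C = 289.82 K, T_H = 289.82 × (1 + 1/10.4) = 317.68 K.
Converting, 317.68 K = 112.16°F.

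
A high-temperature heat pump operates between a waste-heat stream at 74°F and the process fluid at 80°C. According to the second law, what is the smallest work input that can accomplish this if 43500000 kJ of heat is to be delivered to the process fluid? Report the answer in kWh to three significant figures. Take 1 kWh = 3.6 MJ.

In absolute terms T_C = 296.48 K and T_H = 353.15 K, so ΔT = 56.67 K.
The reversible limit is COP_HP = T_H/ΔT = 6.232, so W_min = Q_H/COP = Q_H·ΔT/T_H.
W_min = 43500000 × 56.67/353.15 = 6980000 kJ = 1939 kWh.

1940 kWh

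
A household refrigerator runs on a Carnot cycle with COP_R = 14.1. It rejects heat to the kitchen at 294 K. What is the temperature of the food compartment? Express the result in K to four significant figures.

274.5 K

For a Carnot refrigerator COP_R = T_C/(T_H − T_C), so T_C = COP·T_H/(1 + COP).
With T_H = 294.00 K, T_C = 14.1 × 294.00/15.10 = 274.53 K.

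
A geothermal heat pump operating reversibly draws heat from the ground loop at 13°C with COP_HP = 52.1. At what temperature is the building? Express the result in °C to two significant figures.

COP_HP = T_H/(T_H − T_C) rearranges to T_H = COP·T_C/(COP − 1).
With T_C = 286.15 K, T_H = 52.1 × 286.15/51.10 = 291.75 K.
Converting, 291.75 K = 18.60°C.

19 °C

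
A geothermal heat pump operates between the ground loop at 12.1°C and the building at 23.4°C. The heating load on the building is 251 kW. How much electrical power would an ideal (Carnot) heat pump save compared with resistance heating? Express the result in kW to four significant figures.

241.4 kW

In absolute terms T_C = 285.25 K and T_H = 296.55 K, so ΔT = 11.30 K.
COP_Carnot = T_H/ΔT = 296.55/11.30 = 26.24.
Resistance heating needs Ẇ_res = Q̇_H = 251.0 kW; the reversible heat pump needs only Ẇ_hp = Q̇_H/COP = 9.564 kW.
Saving = 251.0 − 9.564 = 241.4 kW.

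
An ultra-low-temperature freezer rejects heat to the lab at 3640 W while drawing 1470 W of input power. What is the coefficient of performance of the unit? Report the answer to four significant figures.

The first law gives Q̇_H = Q̇_C + Ẇ, so the three rates are Q̇_C = 2170, Q̇_H = 3640, Ẇ = 1470 W.
COP_R = Q̇_C/Ẇ = 2170/1470 = 1.476.

1.476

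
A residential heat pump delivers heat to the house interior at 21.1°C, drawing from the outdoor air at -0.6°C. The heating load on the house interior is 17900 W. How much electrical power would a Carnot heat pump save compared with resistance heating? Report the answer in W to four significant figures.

16580 W

In absolute terms T_C = 272.55 K and T_H = 294.25 K, so ΔT = 21.70 K.
COP_Carnot = T_H/ΔT = 294.25/21.70 = 13.56.
Resistance heating needs Ẇ_res = Q̇_H = 17900 W; the reversible heat pump needs only Ẇ_hp = Q̇_H/COP = 1320 W.
Saving = 17900 − 1320 = 16580 W.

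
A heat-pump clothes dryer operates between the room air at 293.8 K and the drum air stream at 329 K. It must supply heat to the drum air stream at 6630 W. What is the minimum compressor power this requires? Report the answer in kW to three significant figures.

The reservoir spacing is ΔT = 329 − 293.8 = 35.20 K.
COP_Carnot = T_H/ΔT = 329.00/35.20 = 9.347.
Ẇ_min = Q̇/COP_Carnot = 6630/9.347 = 709.3 W = 0.7093 kW.

0.709 kW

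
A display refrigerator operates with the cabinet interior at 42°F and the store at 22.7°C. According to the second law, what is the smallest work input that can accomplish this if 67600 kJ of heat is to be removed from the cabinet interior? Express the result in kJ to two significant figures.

4200 kJ

In absolute terms T_C = 278.71 K and T_H = 295.85 K, so ΔT = 17.14 K.
The reversible limit is COP_R = T_C/ΔT = 16.26, so W_min = Q_C/COP = Q_C·ΔT/T_C.
W_min = 67600 × 17.14/278.71 = 4158 kJ.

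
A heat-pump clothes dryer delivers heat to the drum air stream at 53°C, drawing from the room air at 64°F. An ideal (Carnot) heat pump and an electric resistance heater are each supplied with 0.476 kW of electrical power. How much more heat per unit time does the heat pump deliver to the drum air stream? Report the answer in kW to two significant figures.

3.9 kW

In absolute terms T_C = 290.93 K and T_H = 326.15 K, so ΔT = 35.22 K.
COP_Carnot = T_H/ΔT = 326.15/35.22 = 9.260.
The heat pump delivers Q̇_H = COP × Ẇ = 4.408 kW; the resistance heater delivers Ẇ = 0.4760 kW.
Extra = (COP − 1)·Ẇ = 3.932 kW.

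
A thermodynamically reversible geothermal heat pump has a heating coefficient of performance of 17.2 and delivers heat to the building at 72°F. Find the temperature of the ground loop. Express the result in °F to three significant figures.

COP_HP = T_H/(T_H − T_C) gives T_H − T_C = T_H/COP.
With T_H = 295.37 K, T_C = 295.37 × (1 − 1/17.2) = 278.20 K.
Converting, 278.20 K = 41.09°F.

41.1 °F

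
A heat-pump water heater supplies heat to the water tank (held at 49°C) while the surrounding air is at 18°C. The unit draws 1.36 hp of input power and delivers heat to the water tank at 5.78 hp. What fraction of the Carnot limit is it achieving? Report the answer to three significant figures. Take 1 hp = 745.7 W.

0.409

COP_actual = Q̇_H/Ẇ = 5.780/1.360 = 4.250.
In absolute terms T_C = 291.15 K and T_H = 322.15 K, so ΔT = 31.00 K.
COP_Carnot = T_H/ΔT = 322.15/31.00 = 10.39.
η_II = COP_actual/COP_Carnot = 4.250/10.39 = 0.4090.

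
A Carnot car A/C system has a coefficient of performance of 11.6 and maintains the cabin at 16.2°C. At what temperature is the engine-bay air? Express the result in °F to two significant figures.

COP_R = T_C/(T_H − T_C) gives T_H − T_C = T_C/COP.
With T_C = 289.35 K, T_H = 289.35 × (1 + 1/11.6) = 314.29 K.
Converting, 314.29 K = 106.06°F.

110 °F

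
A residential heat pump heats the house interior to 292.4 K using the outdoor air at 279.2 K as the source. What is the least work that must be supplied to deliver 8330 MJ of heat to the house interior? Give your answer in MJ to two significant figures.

380 MJ

The reservoir spacing is ΔT = 292.4 − 279.2 = 13.20 K.
The reversible limit is COP_HP = T_H/ΔT = 22.15, so W_min = Q_H/COP = Q_H·ΔT/T_H.
W_min = 8330 × 13.20/292.40 = 376.0 MJ.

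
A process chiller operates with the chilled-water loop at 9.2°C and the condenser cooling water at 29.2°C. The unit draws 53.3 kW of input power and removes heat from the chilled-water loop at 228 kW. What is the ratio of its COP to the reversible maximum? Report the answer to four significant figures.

COP_actual = Q̇_C/Ẇ = 228.0/53.30 = 4.278.
In absolute terms T_C = 282.35 K and T_H = 302.35 K, so ΔT = 20.00 K.
COP_Carnot = T_C/ΔT = 282.35/20.00 = 14.12.
η_II = COP_actual/COP_Carnot = 4.278/14.12 = 0.3030.

0.3030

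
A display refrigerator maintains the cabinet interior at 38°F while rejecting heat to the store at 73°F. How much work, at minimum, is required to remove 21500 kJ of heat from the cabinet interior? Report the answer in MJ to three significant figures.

1.51 MJ

In absolute terms T_C = 276.48 K and T_H = 295.93 K, so ΔT = 19.44 K.
The reversible limit is COP_R = T_C/ΔT = 14.22, so W_min = Q_C/COP = Q_C·ΔT/T_C.
W_min = 21500 × 19.44/276.48 = 1512 kJ = 1.512 MJ.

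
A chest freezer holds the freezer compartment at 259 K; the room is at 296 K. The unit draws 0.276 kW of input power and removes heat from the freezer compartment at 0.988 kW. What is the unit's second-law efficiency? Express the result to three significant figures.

0.511

COP_actual = Q̇_C/Ẇ = 0.9880/0.2760 = 3.580.
The reservoir spacing is ΔT = 296 − 259 = 37.00 K.
COP_Carnot = T_C/ΔT = 259.00/37.00 = 7.000.
η_II = COP_actual/COP_Carnot = 3.580/7.000 = 0.5114.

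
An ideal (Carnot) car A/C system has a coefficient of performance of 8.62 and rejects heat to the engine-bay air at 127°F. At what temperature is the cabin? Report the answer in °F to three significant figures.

66.0 °F

For a Carnot refrigerator COP_R = T_C/(T_H − T_C), so T_C = COP·T_H/(1 + COP).
With T_H = 325.93 K, T_C = 8.62 × 325.93/9.620 = 292.05 K.
Converting, 292.05 K = 66.02°F.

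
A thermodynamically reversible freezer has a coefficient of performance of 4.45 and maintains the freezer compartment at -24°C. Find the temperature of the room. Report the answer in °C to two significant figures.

32 °C

COP_R = T_C/(T_H − T_C) gives T_H − T_C = T_C/COP.
With T_C = 249.15 K, T_H = 249.15 × (1 + 1/4.45) = 305.14 K.
Converting, 305.14 K = 31.99°C.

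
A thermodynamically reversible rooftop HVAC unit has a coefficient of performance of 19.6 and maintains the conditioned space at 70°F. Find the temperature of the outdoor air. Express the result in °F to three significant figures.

97.0 °F

COP_R = T_C/(T_H − T_C) gives T_H − T_C = T_C/COP.
With T_C = 294.26 K, T_H = 294.26 × (1 + 1/19.6) = 309.27 K.
Converting, 309.27 K = 97.02°F.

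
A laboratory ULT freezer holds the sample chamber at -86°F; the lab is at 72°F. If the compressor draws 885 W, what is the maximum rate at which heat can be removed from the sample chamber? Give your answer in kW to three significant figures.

2.09 kW

In absolute terms T_C = 207.59 K and T_H = 295.37 K, so ΔT = 87.78 K.
COP_Carnot = T_C/ΔT = 207.59/87.78 = 2.365.
Q̇_max = COP_Carnot × Ẇ = 2.365 × 885.0 W = 2093 W = 2.093 kW.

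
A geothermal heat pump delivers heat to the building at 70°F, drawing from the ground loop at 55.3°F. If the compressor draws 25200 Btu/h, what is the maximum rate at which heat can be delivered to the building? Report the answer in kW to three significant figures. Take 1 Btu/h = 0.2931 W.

In absolute terms T_C = 286.09 K and T_H = 294.26 K, so ΔT = 8.167 K.
COP_Carnot = T_H/ΔT = 294.26/8.167 = 36.03.
Q̇_max = COP_Carnot × Ẇ = 36.03 × 25200 Btu/h = 908000 Btu/h = 266.1 kW.

266 kW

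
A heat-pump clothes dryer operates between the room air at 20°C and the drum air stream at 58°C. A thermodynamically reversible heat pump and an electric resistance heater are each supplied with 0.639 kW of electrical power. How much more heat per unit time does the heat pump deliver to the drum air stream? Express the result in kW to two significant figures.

4.9 kW

In absolute terms T_C = 293.15 K and T_H = 331.15 K, so ΔT = 38.00 K.
COP_Carnot = T_H/ΔT = 331.15/38.00 = 8.714.
The heat pump delivers Q̇_H = COP × Ẇ = 5.569 kW; the resistance heater delivers Ẇ = 0.6390 kW.
Extra = (COP − 1)·Ẇ = 4.930 kW.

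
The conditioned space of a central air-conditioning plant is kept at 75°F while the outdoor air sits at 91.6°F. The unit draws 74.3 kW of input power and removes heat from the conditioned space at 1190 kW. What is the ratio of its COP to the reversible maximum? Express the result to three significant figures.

COP_actual = Q̇_C/Ẇ = 1190/74.30 = 16.02.
In absolute terms T_C = 297.04 K and T_H = 306.26 K, so ΔT = 9.222 K.
COP_Carnot = T_C/ΔT = 297.04/9.222 = 32.21.
η_II = COP_actual/COP_Carnot = 16.02/32.21 = 0.4973.

0.497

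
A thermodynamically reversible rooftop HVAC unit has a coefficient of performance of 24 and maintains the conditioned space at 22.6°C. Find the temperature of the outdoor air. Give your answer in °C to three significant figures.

COP_R = T_C/(T_H − T_C) gives T_H − T_C = T_C/COP.
With T_C = 295.75 K, T_H = 295.75 × (1 + 1/24) = 308.07 K.
Converting, 308.07 K = 34.92°C.

34.9 °C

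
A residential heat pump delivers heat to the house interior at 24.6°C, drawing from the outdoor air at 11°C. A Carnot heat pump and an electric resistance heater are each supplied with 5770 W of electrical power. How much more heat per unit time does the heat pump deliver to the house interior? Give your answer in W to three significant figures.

121000 W

In absolute terms T_C = 284.15 K and T_H = 297.75 K, so ΔT = 13.60 K.
COP_Carnot = T_H/ΔT = 297.75/13.60 = 21.89.
The heat pump delivers Q̇_H = COP × Ẇ = 126300 W; the resistance heater delivers Ẇ = 5770 W.
Extra = (COP − 1)·Ẇ = 120600 W.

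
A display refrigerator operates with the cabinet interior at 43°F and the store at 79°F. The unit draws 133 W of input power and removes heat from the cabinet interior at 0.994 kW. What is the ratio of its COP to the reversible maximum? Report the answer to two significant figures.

Converting, Q̇_C = 0.9940 kW = 994.0 W, so COP_actual = Q̇_C/Ẇ = 994.0/133.0 = 7.474.
In absolute terms T_C = 279.26 K and T_H = 299.26 K, so ΔT = 20.00 K.
COP_Carnot = T_C/ΔT = 279.26/20.00 = 13.96.
η_II = COP_actual/COP_Carnot = 7.474/13.96 = 0.5352.

0.54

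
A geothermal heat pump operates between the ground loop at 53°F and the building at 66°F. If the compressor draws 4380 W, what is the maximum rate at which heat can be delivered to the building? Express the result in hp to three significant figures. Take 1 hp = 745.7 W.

238 hp

In absolute terms T_C = 284.82 K and T_H = 292.04 K, so ΔT = 7.222 K.
COP_Carnot = T_H/ΔT = 292.04/7.222 = 40.44.
Q̇_max = COP_Carnot × Ẇ = 40.44 × 4380 W = 177100 W = 237.5 hp.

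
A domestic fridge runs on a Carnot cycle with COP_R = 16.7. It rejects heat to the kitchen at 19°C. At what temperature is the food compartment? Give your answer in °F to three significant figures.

For a Carnot refrigerator COP_R = T_C/(T_H − T_C), so T_C = COP·T_H/(1 + COP).
With T_H = 292.15 K, T_C = 16.7 × 292.15/17.70 = 275.64 K.
Converting, 275.64 K = 36.49°F.

36.5 °F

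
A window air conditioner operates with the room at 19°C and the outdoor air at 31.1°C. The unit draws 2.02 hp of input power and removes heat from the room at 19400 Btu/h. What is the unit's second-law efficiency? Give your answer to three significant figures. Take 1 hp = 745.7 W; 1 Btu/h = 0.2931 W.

0.156

Converting, Q̇_C = 19400 Btu/h = 7.625 hp, so COP_actual = Q̇_C/Ẇ = 7.625/2.020 = 3.775.
In absolute terms T_C = 292.15 K and T_H = 304.25 K, so ΔT = 12.10 K.
COP_Carnot = T_C/ΔT = 292.15/12.10 = 24.14.
η_II = COP_actual/COP_Carnot = 3.775/24.14 = 0.1563.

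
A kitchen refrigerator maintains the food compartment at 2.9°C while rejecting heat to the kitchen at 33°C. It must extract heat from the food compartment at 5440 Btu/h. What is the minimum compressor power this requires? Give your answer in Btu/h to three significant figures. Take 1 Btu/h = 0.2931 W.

593 Btu/h

In absolute terms T_C = 276.05 K and T_H = 306.15 K, so ΔT = 30.10 K.
COP_Carnot = T_C/ΔT = 276.05/30.10 = 9.171.
Ẇ_min = Q̇/COP_Carnot = 5440/9.171 = 593.2 Btu/h.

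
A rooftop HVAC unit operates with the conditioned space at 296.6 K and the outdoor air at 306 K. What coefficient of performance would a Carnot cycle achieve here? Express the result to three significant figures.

31.6

The reservoir spacing is ΔT = 306 − 296.6 = 9.400 K.
For a reversible cycle, COP_Carnot = T_C/ΔT = 296.60/9.400 = 31.55.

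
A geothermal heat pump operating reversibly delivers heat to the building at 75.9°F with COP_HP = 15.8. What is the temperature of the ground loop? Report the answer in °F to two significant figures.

COP_HP = T_H/(T_H − T_C) gives T_H − T_C = T_H/COP.
With T_H = 297.54 K, T_C = 297.54 × (1 − 1/15.8) = 278.71 K.
Converting, 278.71 K = 42.00°F.

42 °F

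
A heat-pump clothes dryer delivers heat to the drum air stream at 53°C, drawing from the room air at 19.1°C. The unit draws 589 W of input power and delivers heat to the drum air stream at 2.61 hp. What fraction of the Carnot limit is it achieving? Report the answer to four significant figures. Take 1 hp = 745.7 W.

Converting, Q̇_H = 2.610 hp = 1946 W, so COP_actual = Q̇_H/Ẇ = 1946/589.0 = 3.304.
In absolute terms T_C = 292.25 K and T_H = 326.15 K, so ΔT = 33.90 K.
COP_Carnot = T_H/ΔT = 326.15/33.90 = 9.621.
η_II = COP_actual/COP_Carnot = 3.304/9.621 = 0.3435.

0.3435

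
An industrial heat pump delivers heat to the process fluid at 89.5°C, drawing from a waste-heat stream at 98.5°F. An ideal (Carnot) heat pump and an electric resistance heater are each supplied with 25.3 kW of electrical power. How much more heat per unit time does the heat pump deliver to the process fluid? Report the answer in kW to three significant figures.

In absolute terms T_C = 310.09 K and T_H = 362.65 K, so ΔT = 52.56 K.
COP_Carnot = T_H/ΔT = 362.65/52.56 = 6.900.
The heat pump delivers Q̇_H = COP × Ẇ = 174.6 kW; the resistance heater delivers Ẇ = 25.30 kW.
Extra = (COP − 1)·Ẇ = 149.3 kW.

149 kW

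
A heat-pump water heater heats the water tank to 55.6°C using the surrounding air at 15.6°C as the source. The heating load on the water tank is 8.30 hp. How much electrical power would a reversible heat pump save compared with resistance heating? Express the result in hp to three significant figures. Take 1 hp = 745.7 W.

In absolute terms T_C = 288.75 K and T_H = 328.75 K, so ΔT = 40.00 K.
COP_Carnot = T_H/ΔT = 328.75/40.00 = 8.219.
Resistance heating needs Ẇ_res = Q̇_H = 8.300 hp; the reversible heat pump needs only Ẇ_hp = Q̇_H/COP = 1.010 hp.
Saving = 8.300 − 1.010 = 7.290 hp.

7.29 hp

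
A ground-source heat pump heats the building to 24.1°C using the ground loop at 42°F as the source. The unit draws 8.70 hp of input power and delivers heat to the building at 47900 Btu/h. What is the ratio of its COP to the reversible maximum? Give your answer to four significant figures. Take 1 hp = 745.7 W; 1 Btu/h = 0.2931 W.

Converting, Q̇_H = 47900 Btu/h = 18.83 hp, so COP_actual = Q̇_H/Ẇ = 18.83/8.700 = 2.164.
In absolute terms T_C = 278.71 K and T_H = 297.25 K, so ΔT = 18.54 K.
COP_Carnot = T_H/ΔT = 297.25/18.54 = 16.03.
η_II = COP_actual/COP_Carnot = 2.164/16.03 = 0.1350.

0.1350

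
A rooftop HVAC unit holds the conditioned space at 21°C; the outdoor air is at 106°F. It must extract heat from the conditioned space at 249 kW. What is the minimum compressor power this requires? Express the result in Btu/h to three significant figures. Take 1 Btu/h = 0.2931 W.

In absolute terms T_C = 294.15 K and T_H = 314.26 K, so ΔT = 20.11 K.
COP_Carnot = T_C/ΔT = 294.15/20.11 = 14.63.
Ẇ_min = Q̇/COP_Carnot = 249.0/14.63 = 17.02 kW = 58080 Btu/h.

58100 Btu/h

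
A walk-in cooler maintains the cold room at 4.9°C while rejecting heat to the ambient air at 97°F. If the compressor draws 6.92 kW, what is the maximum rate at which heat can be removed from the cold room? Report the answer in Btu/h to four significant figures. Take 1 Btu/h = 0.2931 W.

In absolute terms T_C = 278.05 K and T_H = 309.26 K, so ΔT = 31.21 K.
COP_Carnot = T_C/ΔT = 278.05/31.21 = 8.909.
Q̇_max = COP_Carnot × Ẇ = 8.909 × 6.920 kW = 61.65 kW = 210300 Btu/h.

210300 Btu/h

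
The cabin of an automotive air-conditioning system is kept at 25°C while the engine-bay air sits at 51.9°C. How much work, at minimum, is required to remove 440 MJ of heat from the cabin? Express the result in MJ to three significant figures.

39.7 MJ

In absolute terms T_C = 298.15 K and T_H = 325.05 K, so ΔT = 26.90 K.
The reversible limit is COP_R = T_C/ΔT = 11.08, so W_min = Q_C/COP = Q_C·ΔT/T_C.
W_min = 440.0 × 26.90/298.15 = 39.70 MJ.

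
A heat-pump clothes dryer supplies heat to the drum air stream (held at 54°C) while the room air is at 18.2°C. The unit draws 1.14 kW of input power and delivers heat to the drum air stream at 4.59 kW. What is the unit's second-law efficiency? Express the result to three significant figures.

0.441

COP_actual = Q̇_H/Ẇ = 4.590/1.140 = 4.026.
In absolute terms T_C = 291.35 K and T_H = 327.15 K, so ΔT = 35.80 K.
COP_Carnot = T_H/ΔT = 327.15/35.80 = 9.138.
η_II = COP_actual/COP_Carnot = 4.026/9.138 = 0.4406.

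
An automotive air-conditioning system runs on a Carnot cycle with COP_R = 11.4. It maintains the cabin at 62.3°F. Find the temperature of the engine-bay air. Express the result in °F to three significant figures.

COP_R = T_C/(T_H − T_C) gives T_H − T_C = T_C/COP.
With T_C = 289.98 K, T_H = 289.98 × (1 + 1/11.4) = 315.42 K.
Converting, 315.42 K = 108.09°F.

108 °F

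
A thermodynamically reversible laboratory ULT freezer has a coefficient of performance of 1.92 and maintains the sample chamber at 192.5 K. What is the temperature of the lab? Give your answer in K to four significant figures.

292.8 K

COP_R = T_C/(T_H − T_C) gives T_H − T_C = T_C/COP.
With T_C = 192.50 K, T_H = 192.50 × (1 + 1/1.92) = 292.76 K.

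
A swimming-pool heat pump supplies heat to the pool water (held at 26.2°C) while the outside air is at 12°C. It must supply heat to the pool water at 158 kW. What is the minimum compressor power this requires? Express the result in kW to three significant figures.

7.49 kW

In absolute terms T_C = 285.15 K and T_H = 299.35 K, so ΔT = 14.20 K.
COP_Carnot = T_H/ΔT = 299.35/14.20 = 21.08.
Ẇ_min = Q̇/COP_Carnot = 158.0/21.08 = 7.495 kW.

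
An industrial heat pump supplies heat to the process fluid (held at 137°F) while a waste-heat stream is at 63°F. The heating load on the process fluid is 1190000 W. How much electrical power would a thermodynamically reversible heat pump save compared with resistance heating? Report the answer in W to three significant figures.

1040000 W

In absolute terms T_C = 290.37 K and T_H = 331.48 K, so ΔT = 41.11 K.
COP_Carnot = T_H/ΔT = 331.48/41.11 = 8.063.
Resistance heating needs Ẇ_res = Q̇_H = 1190000 W; the reversible heat pump needs only Ẇ_hp = Q̇_H/COP = 147600 W.
Saving = 1190000 − 147600 = 1042000 W.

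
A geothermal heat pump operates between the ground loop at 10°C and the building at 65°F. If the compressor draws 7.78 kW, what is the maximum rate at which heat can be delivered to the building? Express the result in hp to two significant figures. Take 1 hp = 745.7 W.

In absolute terms T_C = 283.15 K and T_H = 291.48 K, so ΔT = 8.333 K.
COP_Carnot = T_H/ΔT = 291.48/8.333 = 34.98.
Q̇_max = COP_Carnot × Ẇ = 34.98 × 7.780 kW = 272.1 kW = 364.9 hp.

360 hp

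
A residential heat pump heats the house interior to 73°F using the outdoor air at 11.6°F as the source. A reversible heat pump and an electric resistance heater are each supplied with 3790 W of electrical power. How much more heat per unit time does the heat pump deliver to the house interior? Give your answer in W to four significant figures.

29090 W

In absolute terms T_C = 261.82 K and T_H = 295.93 K, so ΔT = 34.11 K.
COP_Carnot = T_H/ΔT = 295.93/34.11 = 8.675.
The heat pump delivers Q̇_H = COP × Ẇ = 32880 W; the resistance heater delivers Ẇ = 3790 W.
Extra = (COP − 1)·Ẇ = 29090 W.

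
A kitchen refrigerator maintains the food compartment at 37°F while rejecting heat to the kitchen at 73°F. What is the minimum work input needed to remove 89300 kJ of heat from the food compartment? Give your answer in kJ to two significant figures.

In absolute terms T_C = 275.93 K and T_H = 295.93 K, so ΔT = 20.00 K.
The reversible limit is COP_R = T_C/ΔT = 13.80, so W_min = Q_C/COP = Q_C·ΔT/T_C.
W_min = 89300 × 20.00/275.93 = 6473 kJ.

6500 kJ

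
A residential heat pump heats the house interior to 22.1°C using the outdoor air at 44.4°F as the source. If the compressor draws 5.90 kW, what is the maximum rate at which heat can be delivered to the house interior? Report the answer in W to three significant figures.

115000 W

In absolute terms T_C = 280.04 K and T_H = 295.25 K, so ΔT = 15.21 K.
COP_Carnot = T_H/ΔT = 295.25/15.21 = 19.41.
Q̇_max = COP_Carnot × Ẇ = 19.41 × 5.900 kW = 114.5 kW = 114500 W.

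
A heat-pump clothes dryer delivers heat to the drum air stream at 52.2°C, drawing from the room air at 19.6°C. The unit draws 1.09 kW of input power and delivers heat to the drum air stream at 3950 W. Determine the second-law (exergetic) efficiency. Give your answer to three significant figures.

0.363

Converting, Q̇_H = 3950 W = 3.950 kW, so COP_actual = Q̇_H/Ẇ = 3.950/1.090 = 3.624.
In absolute terms T_C = 292.75 K and T_H = 325.35 K, so ΔT = 32.60 K.
COP_Carnot = T_H/ΔT = 325.35/32.60 = 9.980.
η_II = COP_actual/COP_Carnot = 3.624/9.980 = 0.3631.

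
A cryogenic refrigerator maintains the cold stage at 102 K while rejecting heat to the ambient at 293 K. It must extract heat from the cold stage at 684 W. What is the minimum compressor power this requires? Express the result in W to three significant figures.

The reservoir spacing is ΔT = 293 − 102 = 191.0 K.
COP_Carnot = T_C/ΔT = 102.00/191.0 = 0.5340.
Ẇ_min = Q̇/COP_Carnot = 684.0/0.5340 = 1281 W.

1280 W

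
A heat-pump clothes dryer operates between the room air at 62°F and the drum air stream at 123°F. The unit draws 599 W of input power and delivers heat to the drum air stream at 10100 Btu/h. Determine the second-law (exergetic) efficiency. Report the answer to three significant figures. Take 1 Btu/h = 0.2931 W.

Converting, Q̇_H = 10100 Btu/h = 2960 W, so COP_actual = Q̇_H/Ẇ = 2960/599.0 = 4.942.
In absolute terms T_C = 289.82 K and T_H = 323.71 K, so ΔT = 33.89 K.
COP_Carnot = T_H/ΔT = 323.71/33.89 = 9.552.
η_II = COP_actual/COP_Carnot = 4.942/9.552 = 0.5174.

0.517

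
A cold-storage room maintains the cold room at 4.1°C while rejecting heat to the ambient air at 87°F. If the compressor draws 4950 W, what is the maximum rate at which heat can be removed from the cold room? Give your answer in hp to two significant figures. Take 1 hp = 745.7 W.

70 hp

In absolute terms T_C = 277.25 K and T_H = 303.71 K, so ΔT = 26.46 K.
COP_Carnot = T_C/ΔT = 277.25/26.46 = 10.48.
Q̇_max = COP_Carnot × Ẇ = 10.48 × 4950 W = 51880 W = 69.57 hp.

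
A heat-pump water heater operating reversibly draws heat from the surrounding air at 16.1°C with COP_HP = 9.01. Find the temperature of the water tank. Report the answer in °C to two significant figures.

52 °C

COP_HP = T_H/(T_H − T_C) rearranges to T_H = COP·T_C/(COP − 1).
With T_C = 289.25 K, T_H = 9.01 × 289.25/8.010 = 325.36 K.
Converting, 325.36 K = 52.21°C.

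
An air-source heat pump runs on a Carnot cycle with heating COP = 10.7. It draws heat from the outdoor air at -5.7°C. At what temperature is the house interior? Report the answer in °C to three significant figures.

COP_HP = T_H/(T_H − T_C) rearranges to T_H = COP·T_C/(COP − 1).
With T_C = 267.45 K, T_H = 10.7 × 267.45/9.700 = 295.02 K.
Converting, 295.02 K = 21.87°C.

21.9 °C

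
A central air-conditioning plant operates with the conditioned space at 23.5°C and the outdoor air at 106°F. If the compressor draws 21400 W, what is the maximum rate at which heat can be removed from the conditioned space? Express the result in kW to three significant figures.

In absolute terms T_C = 296.65 K and T_H = 314.26 K, so ΔT = 17.61 K.
COP_Carnot = T_C/ΔT = 296.65/17.61 = 16.84.
Q̇_max = COP_Carnot × Ẇ = 16.84 × 21400 W = 360500 W = 360.5 kW.

360 kW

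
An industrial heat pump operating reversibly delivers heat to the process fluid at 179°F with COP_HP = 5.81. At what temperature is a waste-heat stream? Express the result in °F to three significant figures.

COP_HP = T_H/(T_H − T_C) gives T_H − T_C = T_H/COP.
With T_H = 354.82 K, T_C = 354.82 × (1 − 1/5.81) = 293.75 K.
Converting, 293.75 K = 69.07°F.

69.1 °F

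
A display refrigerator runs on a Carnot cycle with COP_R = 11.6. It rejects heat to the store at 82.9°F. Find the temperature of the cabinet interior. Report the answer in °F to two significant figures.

For a Carnot refrigerator COP_R = T_C/(T_H − T_C), so T_C = COP·T_H/(1 + COP).
With T_H = 301.43 K, T_C = 11.6 × 301.43/12.60 = 277.50 K.
Converting, 277.50 K = 39.84°F.

40 °F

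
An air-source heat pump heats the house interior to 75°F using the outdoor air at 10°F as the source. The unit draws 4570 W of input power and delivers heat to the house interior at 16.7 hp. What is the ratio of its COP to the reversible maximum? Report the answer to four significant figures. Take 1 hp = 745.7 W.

Converting, Q̇_H = 16.70 hp = 12450 W, so COP_actual = Q̇_H/Ẇ = 12450/4570 = 2.725.
In absolute terms T_C = 260.93 K and T_H = 297.04 K, so ΔT = 36.11 K.
COP_Carnot = T_H/ΔT = 297.04/36.11 = 8.226.
η_II = COP_actual/COP_Carnot = 2.725/8.226 = 0.3313.

0.3313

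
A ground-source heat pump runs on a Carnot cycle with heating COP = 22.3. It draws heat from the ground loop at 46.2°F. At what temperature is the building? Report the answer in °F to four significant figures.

69.95 °F

COP_HP = T_H/(T_H − T_C) rearranges to T_H = COP·T_C/(COP − 1).
With T_C = 281.04 K, T_H = 22.3 × 281.04/21.30 = 294.23 K.
Converting, 294.23 K = 69.95°F.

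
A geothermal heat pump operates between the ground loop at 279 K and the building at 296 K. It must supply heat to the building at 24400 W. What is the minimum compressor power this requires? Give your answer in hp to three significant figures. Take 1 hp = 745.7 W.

The reservoir spacing is ΔT = 296 − 279 = 17.00 K.
COP_Carnot = T_H/ΔT = 296.00/17.00 = 17.41.
Ẇ_min = Q̇/COP_Carnot = 24400/17.41 = 1401 W = 1.879 hp.

1.88 hp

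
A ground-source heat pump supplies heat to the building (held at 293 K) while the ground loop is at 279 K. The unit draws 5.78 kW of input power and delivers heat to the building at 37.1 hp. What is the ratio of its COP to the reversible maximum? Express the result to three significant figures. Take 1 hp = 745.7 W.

Converting, Q̇_H = 37.10 hp = 27.67 kW, so COP_actual = Q̇_H/Ẇ = 27.67/5.780 = 4.786.
The reservoir spacing is ΔT = 293 − 279 = 14.00 K.
COP_Carnot = T_H/ΔT = 293.00/14.00 = 20.93.
η_II = COP_actual/COP_Carnot = 4.786/20.93 = 0.2287.

0.229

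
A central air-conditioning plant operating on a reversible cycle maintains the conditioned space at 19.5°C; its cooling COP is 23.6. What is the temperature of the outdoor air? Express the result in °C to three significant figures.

31.9 °C

COP_R = T_C/(T_H − T_C) gives T_H − T_C = T_C/COP.
With T_C = 292.65 K, T_H = 292.65 × (1 + 1/23.6) = 305.05 K.
Converting, 305.05 K = 31.90°C.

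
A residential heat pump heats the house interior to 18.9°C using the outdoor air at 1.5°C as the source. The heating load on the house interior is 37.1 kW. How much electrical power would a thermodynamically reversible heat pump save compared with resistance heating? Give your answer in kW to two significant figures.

35 kW

In absolute terms T_C = 274.65 K and T_H = 292.05 K, so ΔT = 17.40 K.
COP_Carnot = T_H/ΔT = 292.05/17.40 = 16.78.
Resistance heating needs Ẇ_res = Q̇_H = 37.10 kW; the reversible heat pump needs only Ẇ_hp = Q̇_H/COP = 2.210 kW.
Saving = 37.10 − 2.210 = 34.89 kW.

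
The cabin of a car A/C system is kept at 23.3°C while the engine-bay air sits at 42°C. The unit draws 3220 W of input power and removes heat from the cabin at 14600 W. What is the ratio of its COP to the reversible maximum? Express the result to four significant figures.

COP_actual = Q̇_C/Ẇ = 14600/3220 = 4.534.
In absolute terms T_C = 296.45 K and T_H = 315.15 K, so ΔT = 18.70 K.
COP_Carnot = T_C/ΔT = 296.45/18.70 = 15.85.
η_II = COP_actual/COP_Carnot = 4.534/15.85 = 0.2860.

0.2860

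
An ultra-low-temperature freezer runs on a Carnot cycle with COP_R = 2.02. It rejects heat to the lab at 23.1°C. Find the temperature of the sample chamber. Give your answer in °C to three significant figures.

For a Carnot refrigerator COP_R = T_C/(T_H − T_C), so T_C = COP·T_H/(1 + COP).
With T_H = 296.25 K, T_C = 2.02 × 296.25/3.020 = 198.15 K.
Converting, 198.15 K = -75.00°C.

-75.0 °C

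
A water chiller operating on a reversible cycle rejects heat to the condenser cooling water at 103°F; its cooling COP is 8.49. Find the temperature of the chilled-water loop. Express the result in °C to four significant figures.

For a Carnot refrigerator COP_R = T_C/(T_H − T_C), so T_C = COP·T_H/(1 + COP).
With T_H = 312.59 K, T_C = 8.49 × 312.59/9.490 = 279.66 K.
Converting, 279.66 K = 6.51°C.

6.505 °C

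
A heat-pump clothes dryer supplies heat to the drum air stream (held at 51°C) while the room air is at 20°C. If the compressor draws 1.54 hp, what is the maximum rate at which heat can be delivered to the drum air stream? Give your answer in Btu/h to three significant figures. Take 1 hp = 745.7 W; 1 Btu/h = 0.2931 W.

41000 Btu/h

In absolute terms T_C = 293.15 K and T_H = 324.15 K, so ΔT = 31.00 K.
COP_Carnot = T_H/ΔT = 324.15/31.00 = 10.46.
Q̇_max = COP_Carnot × Ẇ = 10.46 × 1.540 hp = 16.10 hp = 40970 Btu/h.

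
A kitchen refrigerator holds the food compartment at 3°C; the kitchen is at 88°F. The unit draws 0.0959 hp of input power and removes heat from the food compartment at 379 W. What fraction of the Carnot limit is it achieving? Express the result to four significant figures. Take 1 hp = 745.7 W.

Converting, Q̇_C = 379.0 W = 0.5082 hp, so COP_actual = Q̇_C/Ẇ = 0.5082/0.09590 = 5.300.
In absolute terms T_C = 276.15 K and T_H = 304.26 K, so ΔT = 28.11 K.
COP_Carnot = T_C/ΔT = 276.15/28.11 = 9.824.
η_II = COP_actual/COP_Carnot = 5.300/9.824 = 0.5395.

0.5395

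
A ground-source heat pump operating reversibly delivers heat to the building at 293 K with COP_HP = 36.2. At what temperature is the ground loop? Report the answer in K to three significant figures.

285 K

COP_HP = T_H/(T_H − T_C) gives T_H − T_C = T_H/COP.
With T_H = 293.00 K, T_C = 293.00 × (1 − 1/36.2) = 284.91 K.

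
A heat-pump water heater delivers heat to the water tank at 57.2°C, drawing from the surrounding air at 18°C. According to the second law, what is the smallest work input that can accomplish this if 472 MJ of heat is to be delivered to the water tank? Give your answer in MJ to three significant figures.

In absolute terms T_C = 291.15 K and T_H = 330.35 K, so ΔT = 39.20 K.
The reversible limit is COP_HP = T_H/ΔT = 8.427, so W_min = Q_H/COP = Q_H·ΔT/T_H.
W_min = 472.0 × 39.20/330.35 = 56.01 MJ.

56.0 MJ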